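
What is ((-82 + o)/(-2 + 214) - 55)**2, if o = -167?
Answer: 141824281/44944 ≈ 3155.6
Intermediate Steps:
((-82 + o)/(-2 + 214) - 55)**2 = ((-82 - 167)/(-2 + 214) - 55)**2 = (-249/212 - 55)**2 = (-11909/212)**2 = 141824281/44944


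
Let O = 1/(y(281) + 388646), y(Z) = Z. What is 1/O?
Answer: 388927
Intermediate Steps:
O = 1/388927 (O = 1/(281 + 388646) = 1/388927 ≈ 2.5712e-6)
1/O = 1/(1/388927) = 388927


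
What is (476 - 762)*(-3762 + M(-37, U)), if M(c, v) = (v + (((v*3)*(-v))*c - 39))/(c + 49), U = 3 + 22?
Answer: -3463031/6 ≈ -5.7717e+5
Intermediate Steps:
U = 25
M(c, v) = (-39 + v - 3*c*v²)/(49 + c) (M(c, v) = (v + (((3*v)*(-v))*c - 39))/(49 + c) = (v + ((-3*v²)*c - 39))/(49 + c) = (v + (-3*c*v² - 39))/(49 + c) = (v + (-39 - 3*c*v²))/(49 + c) = (-39 + v - 3*c*v²)/(49 + c))
(476 - 762)*(-3762 + M(-37, U)) = (476 - 762)*(-3762 + (-39 + 25 - 3*(-37)*25²)/(49 - 37)) = -286*(-3762 + (-39 + 25 - 3*(-37)*625)/12) = -286*(-3762 + (-39 + 25 + 69375)/12) = -286*(-3762 + (1/12)*69361) = -286*(-3762 + 69361/12) = -286*24217/12 = -3463031/6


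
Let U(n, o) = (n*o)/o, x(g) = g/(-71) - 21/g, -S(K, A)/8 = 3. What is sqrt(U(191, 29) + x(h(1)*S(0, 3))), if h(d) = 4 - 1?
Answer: sqrt(139595514)/852 ≈ 13.867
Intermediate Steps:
S(K, A) = -24 (S(K, A) = -8*3 = -24)
h(d) = 3
x(g) = -21/g - g/71 (x(g) = g*(-1/71) - 21/g = -g/71 - 21/g = -21/g - g/71)
U(n, o) = n
sqrt(U(191, 29) + x(h(1)*S(0, 3))) = sqrt(191 + (-21/(3*(-24)) - 3*(-24)/71)) = sqrt(191 + (-21/(-72) - 1/71*(-72))) = sqrt(191 + (-21*(-1/72) + 72/71)) = sqrt(191 + (7/24 + 72/71)) = sqrt(191 + 2225/1704) = sqrt(327689/1704) = sqrt(139595514)/852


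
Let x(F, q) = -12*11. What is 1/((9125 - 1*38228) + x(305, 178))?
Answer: -1/29235 ≈ -3.4206e-5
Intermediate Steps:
x(F, q) = -132
1/((9125 - 1*38228) + x(305, 178)) = 1/((9125 - 1*38228) - 132) = 1/((9125 - 38228) - 132) = 1/(-29103 - 132) = 1/(-29235) = -1/29235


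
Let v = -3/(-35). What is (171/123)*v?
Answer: 171/1435 ≈ 0.11916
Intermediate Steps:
v = 3/35 (v = -3*(-1/35) = 3/35 ≈ 0.085714)
(171/123)*v = (171/123)*(3/35) = (171*(1/123))*(3/35) = (57/41)*(3/35) = 171/1435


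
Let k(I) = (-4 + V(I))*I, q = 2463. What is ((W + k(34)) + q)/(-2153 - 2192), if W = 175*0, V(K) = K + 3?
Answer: -717/869 ≈ -0.82509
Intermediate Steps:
V(K) = 3 + K
k(I) = I*(-1 + I) (k(I) = (-4 + (3 + I))*I = (-1 + I)*I = I*(-1 + I))
W = 0
((W + k(34)) + q)/(-2153 - 2192) = ((0 + 34*(-1 + 34)) + 2463)/(-2153 - 2192) = ((0 + 34*33) + 2463)/(-4345) = ((0 + 1122) + 2463)*(-1/4345) = (1122 + 2463)*(-1/4345) = 3585*(-1/4345) = -717/869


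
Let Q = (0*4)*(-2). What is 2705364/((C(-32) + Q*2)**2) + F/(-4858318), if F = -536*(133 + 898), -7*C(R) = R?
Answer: 80504122268579/621864704 ≈ 1.2946e+5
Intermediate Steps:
C(R) = -R/7
Q = 0 (Q = 0*(-2) = 0)
F = -552616 (F = -536*1031 = -552616)
2705364/((C(-32) + Q*2)**2) + F/(-4858318) = 2705364/((-1/7*(-32) + 0*2)**2) - 552616/(-4858318) = 2705364/((32/7 + 0)**2) - 552616*(-1/4858318) = 2705364/((32/7)**2) + 276308/2429159 = 2705364/(1024/49) + 276308/2429159 = 2705364*(49/1024) + 276308/2429159 = 33140709/256 + 276308/2429159 = 80504122268579/621864704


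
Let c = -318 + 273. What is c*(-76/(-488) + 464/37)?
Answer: -2578995/4514 ≈ -571.33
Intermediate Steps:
c = -45
c*(-76/(-488) + 464/37) = -45*(-76/(-488) + 464/37) = -45*(-76*(-1/488) + 464*(1/37)) = -45*(19/122 + 464/37) = -45*57311/4514 = -2578995/4514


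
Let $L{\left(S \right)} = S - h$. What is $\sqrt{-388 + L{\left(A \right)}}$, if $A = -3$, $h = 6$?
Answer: $i \sqrt{397} \approx 19.925 i$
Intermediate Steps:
$L{\left(S \right)} = -6 + S$ ($L{\left(S \right)} = S - 6 = -6 + S$)
$\sqrt{-388 + L{\left(A \right)}} = \sqrt{-388 - 9} = \sqrt{-397} = i \sqrt{397}$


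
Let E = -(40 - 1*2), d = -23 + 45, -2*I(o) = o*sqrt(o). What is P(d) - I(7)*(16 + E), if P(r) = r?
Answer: 22 - 77*sqrt(7) ≈ -181.72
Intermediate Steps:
I(o) = -o**(3/2)/2 (I(o) = -o*sqrt(o)/2 = -o**(3/2)/2)
d = 22
E = -38 (E = -(40 - 2) = -1*38 = -38)
P(d) - I(7)*(16 + E) = 22 - (-7*sqrt(7)/2)*(16 - 38) = 22 - (-7*sqrt(7)/2)*(-22) = 22 - 77*sqrt(7)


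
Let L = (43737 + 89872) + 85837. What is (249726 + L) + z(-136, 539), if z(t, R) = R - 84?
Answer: 469627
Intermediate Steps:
z(t, R) = -84 + R
L = 219446 (L = 133609 + 85837 = 219446)
(249726 + L) + z(-136, 539) = (249726 + 219446) + (-84 + 539) = 469172 + 455 = 469627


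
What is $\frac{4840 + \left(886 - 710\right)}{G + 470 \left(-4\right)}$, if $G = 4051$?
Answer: $\frac{5016}{2171} \approx 2.3105$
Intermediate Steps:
$\frac{4840 + \left(886 - 710\right)}{G + 470 \left(-4\right)} = \frac{4840 + \left(886 - 710\right)}{4051 + 470 \left(-4\right)} = \frac{4840 + \left(886 - 710\right)}{4051 - 1880} = \frac{4840 + 176}{2171} = 5016 \cdot \frac{1}{2171} = \frac{5016}{2171}$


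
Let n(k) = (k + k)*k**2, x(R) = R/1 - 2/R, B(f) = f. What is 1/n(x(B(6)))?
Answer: 27/9826 ≈ 0.0027478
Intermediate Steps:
x(R) = R - 2/R (x(R) = R*1 - 2/R = R - 2/R)
n(k) = 2*k**3 (n(k) = (2*k)*k**2 = 2*k**3)
1/n(x(B(6))) = 1/(2*(6 - 2/6)**3) = 1/(2*(6 - 2*1/6)**3) = 1/(2*(6 - 1/3)**3) = 1/(2*(17/3)**3) = 1/(2*(4913/27)) = 1/(9826/27) = 27/9826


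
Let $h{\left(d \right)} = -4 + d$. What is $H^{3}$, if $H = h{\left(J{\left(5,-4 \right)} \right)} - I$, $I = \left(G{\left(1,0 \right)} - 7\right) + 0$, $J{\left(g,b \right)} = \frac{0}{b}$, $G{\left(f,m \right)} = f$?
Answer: $8$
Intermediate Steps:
$J{\left(g,b \right)} = 0$
$I = -6$ ($I = \left(1 - 7\right) + 0 = -6 + 0 = -6$)
$H = 2$ ($H = \left(-4 + 0\right) - -6 = -4 + 6 = 2$)
$H^{3} = 2^{3} = 8$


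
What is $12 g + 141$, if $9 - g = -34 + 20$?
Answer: $417$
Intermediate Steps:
$g = 23$ ($g = 9 - \left(-34 + 20\right) = 9 - -14 = 9 + 14 = 23$)
$12 g + 141 = 12 \cdot 23 + 141 = 276 + 141 = 417$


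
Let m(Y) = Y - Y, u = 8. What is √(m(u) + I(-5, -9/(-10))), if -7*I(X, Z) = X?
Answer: √35/7 ≈ 0.84515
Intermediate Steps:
I(X, Z) = -X/7
m(Y) = 0
√(m(u) + I(-5, -9/(-10))) = √(0 - ⅐*(-5)) = √(0 + 5/7) = √(5/7) = √35/7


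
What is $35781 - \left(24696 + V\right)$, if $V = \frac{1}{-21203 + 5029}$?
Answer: $\frac{179288791}{16174} \approx 11085.0$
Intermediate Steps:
$V = - \frac{1}{16174}$ ($V = \frac{1}{-16174} = - \frac{1}{16174} \approx -6.1828 \cdot 10^{-5}$)
$35781 - \left(24696 + V\right) = 35781 - \frac{399433103}{16174} = \frac{179288791}{16174}$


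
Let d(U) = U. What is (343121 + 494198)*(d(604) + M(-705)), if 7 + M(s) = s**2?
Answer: 416668355418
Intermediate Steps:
M(s) = -7 + s**2
(343121 + 494198)*(d(604) + M(-705)) = (343121 + 494198)*(604 + (-7 + (-705)**2)) = 837319*(604 + (-7 + 497025)) = 837319*(604 + 497018) = 837319*497622 = 416668355418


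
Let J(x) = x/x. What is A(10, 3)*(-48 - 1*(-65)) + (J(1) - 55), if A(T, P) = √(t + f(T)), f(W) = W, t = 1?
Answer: -54 + 17*√11 ≈ 2.3826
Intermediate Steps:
J(x) = 1
A(T, P) = √(1 + T)
A(10, 3)*(-48 - 1*(-65)) + (J(1) - 55) = √(1 + 10)*(-48 - 1*(-65)) + (1 - 55) = √11*(-48 + 65) - 54 = √11*17 - 54 = 17*√11 - 54 = -54 + 17*√11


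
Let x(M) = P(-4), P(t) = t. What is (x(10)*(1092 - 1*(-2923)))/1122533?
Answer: -16060/1122533 ≈ -0.014307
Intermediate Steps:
x(M) = -4
(x(10)*(1092 - 1*(-2923)))/1122533 = -4*(1092 - 1*(-2923))/1122533 = -4*(1092 + 2923)*(1/1122533) = -4*4015*(1/1122533) = -16060*1/1122533 = -16060/1122533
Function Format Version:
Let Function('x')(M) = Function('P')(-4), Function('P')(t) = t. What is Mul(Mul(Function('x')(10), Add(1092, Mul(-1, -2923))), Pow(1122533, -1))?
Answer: Rational(-16060, 1122533) ≈ -0.014307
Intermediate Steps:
Function('x')(M) = -4
Mul(Mul(Function('x')(10), Add(1092, Mul(-1, -2923))), Pow(1122533, -1)) = Mul(Mul(-4, Add(1092, Mul(-1, -2923))), Pow(1122533, -1)) = Mul(Mul(-4, Add(1092, 2923)), Rational(1, 1122533)) = Mul(Mul(-4, 4015), Rational(1, 1122533)) = Mul(-16060, Rational(1, 1122533)) = Rational(-16060, 1122533)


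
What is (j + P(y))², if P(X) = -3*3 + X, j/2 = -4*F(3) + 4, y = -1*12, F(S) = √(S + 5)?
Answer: 681 + 416*√2 ≈ 1269.3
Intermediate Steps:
F(S) = √(5 + S)
y = -12
j = 8 - 16*√2 (j = 2*(-4*√(5 + 3) + 4) = 2*(-8*√2 + 4) = 2*(4 - 8*√2) = 8 - 16*√2 ≈ -14.627)
P(X) = -9 + X
(j + P(y))² = ((8 - 16*√2) + (-9 - 12))² = ((8 - 16*√2) - 21)² = (-13 - 16*√2)²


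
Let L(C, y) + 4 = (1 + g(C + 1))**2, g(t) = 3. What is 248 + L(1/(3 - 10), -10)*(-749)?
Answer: -8740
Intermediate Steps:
L(C, y) = 12 (L(C, y) = -4 + (1 + 3)**2 = -4 + 4**2 = -4 + 16 = 12)
248 + L(1/(3 - 10), -10)*(-749) = 248 + 12*(-749) = 248 - 8988 = -8740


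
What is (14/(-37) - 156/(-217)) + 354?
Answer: 2845000/8029 ≈ 354.34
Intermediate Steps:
(14/(-37) - 156/(-217)) + 354 = (14*(-1/37) - 156*(-1/217)) + 354 = (-14/37 + 156/217) + 354 = 2734/8029 + 354 = 2845000/8029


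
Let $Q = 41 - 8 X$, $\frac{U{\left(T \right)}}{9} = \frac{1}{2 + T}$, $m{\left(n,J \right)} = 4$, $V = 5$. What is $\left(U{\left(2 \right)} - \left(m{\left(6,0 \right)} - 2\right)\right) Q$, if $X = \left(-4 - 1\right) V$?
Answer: $\frac{241}{4} \approx 60.25$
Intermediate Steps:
$X = -25$ ($X = \left(-4 - 1\right) 5 = \left(-5\right) 5 = -25$)
$U{\left(T \right)} = \frac{9}{2 + T}$
$Q = 241$ ($Q = 41 - -200 = 41 + 200 = 241$)
$\left(U{\left(2 \right)} - \left(m{\left(6,0 \right)} - 2\right)\right) Q = \left(\frac{9}{2 + 2} - \left(4 - 2\right)\right) 241 = \left(\frac{9}{4} - \left(4 - 2\right)\right) 241 = \left(9 \cdot \frac{1}{4} - 2\right) 241 = \left(\frac{9}{4} - 2\right) 241 = \frac{1}{4} \cdot 241 = \frac{241}{4}$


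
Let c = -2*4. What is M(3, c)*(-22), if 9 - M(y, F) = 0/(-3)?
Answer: -198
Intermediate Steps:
c = -8
M(y, F) = 9 (M(y, F) = 9 - 0/(-3) = 9 - 0*(-1)/3 = 9 - 1*0 = 9 + 0 = 9)
M(3, c)*(-22) = 9*(-22) = -198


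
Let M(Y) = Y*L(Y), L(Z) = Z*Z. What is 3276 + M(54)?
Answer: 160740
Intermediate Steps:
L(Z) = Z**2
M(Y) = Y**3 (M(Y) = Y*Y**2 = Y**3)
3276 + M(54) = 3276 + 54**3 = 3276 + 157464 = 160740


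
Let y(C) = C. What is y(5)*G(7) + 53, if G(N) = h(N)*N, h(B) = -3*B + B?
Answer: -437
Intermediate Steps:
h(B) = -2*B
G(N) = -2*N² (G(N) = (-2*N)*N = -2*N²)
y(5)*G(7) + 53 = 5*(-2*7²) + 53 = 5*(-2*49) + 53 = 5*(-98) + 53 = -490 + 53 = -437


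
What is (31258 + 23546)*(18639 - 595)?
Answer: 988883376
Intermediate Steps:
(31258 + 23546)*(18639 - 595) = 54804*18044 = 988883376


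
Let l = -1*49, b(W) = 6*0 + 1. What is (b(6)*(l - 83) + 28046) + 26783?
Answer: 54697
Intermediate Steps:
b(W) = 1 (b(W) = 0 + 1 = 1)
l = -49
(b(6)*(l - 83) + 28046) + 26783 = (1*(-49 - 83) + 28046) + 26783 = (1*(-132) + 28046) + 26783 = (-132 + 28046) + 26783 = 27914 + 26783 = 54697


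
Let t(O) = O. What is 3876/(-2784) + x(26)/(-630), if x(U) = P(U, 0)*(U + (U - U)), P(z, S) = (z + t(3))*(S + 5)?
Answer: -107813/14616 ≈ -7.3764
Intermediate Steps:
P(z, S) = (3 + z)*(5 + S) (P(z, S) = (z + 3)*(S + 5) = (3 + z)*(5 + S))
x(U) = U*(15 + 5*U) (x(U) = (15 + 3*0 + 5*U + 0*U)*(U + (U - U)) = (15 + 0 + 5*U + 0)*(U + 0) = (15 + 5*U)*U = U*(15 + 5*U))
3876/(-2784) + x(26)/(-630) = 3876/(-2784) + (5*26*(3 + 26))/(-630) = 3876*(-1/2784) + (5*26*29)*(-1/630) = -323/232 + 3770*(-1/630) = -323/232 - 377/63 = -107813/14616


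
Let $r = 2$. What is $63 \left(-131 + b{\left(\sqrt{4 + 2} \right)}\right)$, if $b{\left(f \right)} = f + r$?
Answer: $-8127 + 63 \sqrt{6} \approx -7972.7$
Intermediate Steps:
$b{\left(f \right)} = 2 + f$ ($b{\left(f \right)} = f + 2 = 2 + f$)
$63 \left(-131 + b{\left(\sqrt{4 + 2} \right)}\right) = 63 \left(-131 + \left(2 + \sqrt{4 + 2}\right)\right) = 63 \left(-131 + \left(2 + \sqrt{6}\right)\right) = 63 \left(-129 + \sqrt{6}\right) = -8127 + 63 \sqrt{6}$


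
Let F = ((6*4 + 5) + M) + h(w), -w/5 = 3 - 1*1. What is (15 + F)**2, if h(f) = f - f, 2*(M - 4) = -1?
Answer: 9025/4 ≈ 2256.3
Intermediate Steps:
M = 7/2 (M = 4 + (1/2)*(-1) = 4 - 1/2 = 7/2 ≈ 3.5000)
w = -10 (w = -5*(3 - 1*1) = -5*(3 - 1) = -5*2 = -10)
h(f) = 0
F = 65/2 (F = ((6*4 + 5) + 7/2) + 0 = ((24 + 5) + 7/2) + 0 = (29 + 7/2) + 0 = 65/2 + 0 = 65/2 ≈ 32.500)
(15 + F)**2 = (15 + 65/2)**2 = (95/2)**2 = 9025/4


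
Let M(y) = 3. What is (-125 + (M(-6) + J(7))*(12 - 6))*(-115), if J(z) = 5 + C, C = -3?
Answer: 10925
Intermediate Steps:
J(z) = 2 (J(z) = 5 - 3 = 2)
(-125 + (M(-6) + J(7))*(12 - 6))*(-115) = (-125 + (3 + 2)*(12 - 6))*(-115) = (-125 + 5*6)*(-115) = (-125 + 30)*(-115) = -95*(-115) = 10925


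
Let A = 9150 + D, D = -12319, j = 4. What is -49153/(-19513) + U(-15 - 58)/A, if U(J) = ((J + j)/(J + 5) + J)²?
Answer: 1023116769/1157623024 ≈ 0.88381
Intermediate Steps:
A = -3169 (A = 9150 - 12319 = -3169)
U(J) = (J + (4 + J)/(5 + J))² (U(J) = ((J + 4)/(J + 5) + J)² = ((4 + J)/(5 + J) + J)² = (J + (4 + J)/(5 + J))²)
-49153/(-19513) + U(-15 - 58)/A = -49153/(-19513) + ((4 + (-15 - 58)² + 6*(-15 - 58))²/(5 + (-15 - 58))²)/(-3169) = -49153*(-1/19513) + ((4 + (-73)² + 6*(-73))²/(5 - 73)²)*(-1/3169) = 199/79 + ((4 + 5329 - 438)²/(-68)²)*(-1/3169) = 199/79 + ((1/4624)*4895²)*(-1/3169) = 199/79 + ((1/4624)*23961025)*(-1/3169) = 199/79 + (23961025/4624)*(-1/3169) = 199/79 - 23961025/14653456 = 1023116769/1157623024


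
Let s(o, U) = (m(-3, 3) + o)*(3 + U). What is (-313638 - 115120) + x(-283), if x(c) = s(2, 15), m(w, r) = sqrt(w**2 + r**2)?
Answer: -428722 + 54*sqrt(2) ≈ -4.2865e+5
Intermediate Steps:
m(w, r) = sqrt(r**2 + w**2)
s(o, U) = (3 + U)*(o + 3*sqrt(2)) (s(o, U) = (sqrt(3**2 + (-3)**2) + o)*(3 + U) = (sqrt(9 + 9) + o)*(3 + U) = (sqrt(18) + o)*(3 + U) = (3*sqrt(2) + o)*(3 + U) = (o + 3*sqrt(2))*(3 + U) = (3 + U)*(o + 3*sqrt(2)))
x(c) = 36 + 54*sqrt(2) (x(c) = 3*2 + 9*sqrt(2) + 15*2 + 3*15*sqrt(2) = 6 + 9*sqrt(2) + 30 + 45*sqrt(2) = 36 + 54*sqrt(2))
(-313638 - 115120) + x(-283) = (-313638 - 115120) + (36 + 54*sqrt(2)) = -428758 + (36 + 54*sqrt(2)) = -428722 + 54*sqrt(2)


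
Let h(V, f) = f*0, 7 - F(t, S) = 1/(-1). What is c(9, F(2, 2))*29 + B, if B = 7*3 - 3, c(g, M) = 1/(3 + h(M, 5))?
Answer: 83/3 ≈ 27.667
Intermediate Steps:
F(t, S) = 8 (F(t, S) = 7 - 1/(-1) = 7 - 1*(-1) = 7 + 1 = 8)
h(V, f) = 0
c(g, M) = ⅓ (c(g, M) = 1/(3 + 0) = 1/3 = ⅓)
B = 18 (B = 21 - 3 = 18)
c(9, F(2, 2))*29 + B = (⅓)*29 + 18 = 29/3 + 18 = 83/3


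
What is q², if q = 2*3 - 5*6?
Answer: 576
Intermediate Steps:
q = -24 (q = 6 - 30 = -24)
q² = (-24)² = 576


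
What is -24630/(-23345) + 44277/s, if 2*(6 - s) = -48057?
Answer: 30964120/10687341 ≈ 2.8973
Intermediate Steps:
s = 48069/2 (s = 6 - ½*(-48057) = 6 + 48057/2 = 48069/2 ≈ 24035.)
-24630/(-23345) + 44277/s = -24630/(-23345) + 44277/(48069/2) = -24630*(-1/23345) + 44277*(2/48069) = 4926/4669 + 29518/16023 = 30964120/10687341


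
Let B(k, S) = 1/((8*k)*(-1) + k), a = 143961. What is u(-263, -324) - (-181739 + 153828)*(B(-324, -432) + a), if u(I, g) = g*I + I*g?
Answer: 9113427077771/2268 ≈ 4.0183e+9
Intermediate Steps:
B(k, S) = -1/(7*k) (B(k, S) = 1/(-8*k + k) = 1/(-7*k) = -1/(7*k))
u(I, g) = 2*I*g (u(I, g) = I*g + I*g = 2*I*g)
u(-263, -324) - (-181739 + 153828)*(B(-324, -432) + a) = 2*(-263)*(-324) - (-181739 + 153828)*(-⅐/(-324) + 143961) = 170424 - (-27911)*(-⅐*(-1/324) + 143961) = 170424 - (-27911)*(1/2268 + 143961) = 170424 - (-27911)*326503549/2268 = 170424 - 1*(-9113040556139/2268) = 170424 + 9113040556139/2268 = 9113427077771/2268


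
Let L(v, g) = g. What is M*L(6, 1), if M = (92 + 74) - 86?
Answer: 80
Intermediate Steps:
M = 80 (M = 166 - 86 = 80)
M*L(6, 1) = 80*1 = 80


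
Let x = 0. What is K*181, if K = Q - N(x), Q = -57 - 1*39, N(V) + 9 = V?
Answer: -15747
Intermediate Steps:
N(V) = -9 + V
Q = -96 (Q = -57 - 39 = -96)
K = -87 (K = -96 - (-9 + 0) = -96 - 1*(-9) = -96 + 9 = -87)
K*181 = -87*181 = -15747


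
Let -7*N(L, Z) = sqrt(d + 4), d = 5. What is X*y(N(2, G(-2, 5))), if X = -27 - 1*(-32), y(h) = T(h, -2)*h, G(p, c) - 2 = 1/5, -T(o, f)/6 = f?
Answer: -180/7 ≈ -25.714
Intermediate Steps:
T(o, f) = -6*f
G(p, c) = 11/5 (G(p, c) = 2 + 1/5 = 11/5)
N(L, Z) = -3/7 (N(L, Z) = -sqrt(5 + 4)/7 = -sqrt(9)/7 = -1/7*3 = -3/7)
y(h) = 12*h (y(h) = (-6*(-2))*h = 12*h)
X = 5 (X = -27 + 32 = 5)
X*y(N(2, G(-2, 5))) = 5*(12*(-3/7)) = 5*(-36/7) = -180/7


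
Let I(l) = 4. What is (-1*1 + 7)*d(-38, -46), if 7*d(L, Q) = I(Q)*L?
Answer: -912/7 ≈ -130.29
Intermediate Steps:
d(L, Q) = 4*L/7 (d(L, Q) = (4*L)/7 = 4*L/7)
(-1*1 + 7)*d(-38, -46) = (-1*1 + 7)*((4/7)*(-38)) = (-1 + 7)*(-152/7) = 6*(-152/7) = -912/7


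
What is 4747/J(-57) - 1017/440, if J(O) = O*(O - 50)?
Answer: -4114003/2683560 ≈ -1.5330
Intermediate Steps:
J(O) = O*(-50 + O)
4747/J(-57) - 1017/440 = 4747/((-57*(-50 - 57))) - 1017/440 = 4747/((-57*(-107))) - 1017*1/440 = 4747/6099 - 1017/440 = -4114003/2683560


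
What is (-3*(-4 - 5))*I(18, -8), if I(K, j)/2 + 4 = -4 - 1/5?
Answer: -2214/5 ≈ -442.80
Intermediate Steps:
I(K, j) = -82/5 (I(K, j) = -8 + 2*(-4 - 1/5) = -8 + 2*(-4 - 1*⅕) = -8 + 2*(-4 - ⅕) = -8 + 2*(-21/5) = -8 - 42/5 = -82/5)
(-3*(-4 - 5))*I(18, -8) = -3*(-4 - 5)*(-82/5) = -3*(-9)*(-82/5) = 27*(-82/5) = -2214/5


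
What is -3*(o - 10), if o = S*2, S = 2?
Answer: 18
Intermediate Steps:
o = 4 (o = 2*2 = 4)
-3*(o - 10) = -3*(4 - 10) = -3*(-6) = 18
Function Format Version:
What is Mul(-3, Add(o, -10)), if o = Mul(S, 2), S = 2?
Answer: 18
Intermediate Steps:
o = 4 (o = Mul(2, 2) = 4)
Mul(-3, Add(o, -10)) = Mul(-3, Add(4, -10)) = Mul(-3, -6) = 18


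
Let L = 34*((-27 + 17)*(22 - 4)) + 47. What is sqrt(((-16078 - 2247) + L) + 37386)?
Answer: 2*sqrt(3247) ≈ 113.96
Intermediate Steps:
L = -6073 (L = 34*(-10*18) + 47 = 34*(-180) + 47 = -6120 + 47 = -6073)
sqrt(((-16078 - 2247) + L) + 37386) = sqrt(((-16078 - 2247) - 6073) + 37386) = sqrt((-18325 - 6073) + 37386) = sqrt(-24398 + 37386) = sqrt(12988) = 2*sqrt(3247)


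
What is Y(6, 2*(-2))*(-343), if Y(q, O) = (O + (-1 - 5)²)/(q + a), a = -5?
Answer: -10976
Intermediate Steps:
Y(q, O) = (36 + O)/(-5 + q) (Y(q, O) = (O + (-1 - 5)²)/(q - 5) = (O + (-6)²)/(-5 + q) = (O + 36)/(-5 + q) = (36 + O)/(-5 + q))
Y(6, 2*(-2))*(-343) = ((36 + 2*(-2))/(-5 + 6))*(-343) = ((36 - 4)/1)*(-343) = (1*32)*(-343) = 32*(-343) = -10976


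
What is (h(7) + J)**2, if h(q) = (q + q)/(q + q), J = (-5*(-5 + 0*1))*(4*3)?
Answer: 90601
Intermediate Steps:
J = 300 (J = -5*(-5 + 0)*12 = -5*(-5)*12 = 25*12 = 300)
h(q) = 1 (h(q) = (2*q)/((2*q)) = (2*q)*(1/(2*q)) = 1)
(h(7) + J)**2 = (1 + 300)**2 = 301**2 = 90601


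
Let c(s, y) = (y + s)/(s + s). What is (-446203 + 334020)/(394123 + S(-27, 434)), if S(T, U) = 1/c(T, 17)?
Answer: -560915/1970642 ≈ -0.28464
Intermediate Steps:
c(s, y) = (s + y)/(2*s) (c(s, y) = (s + y)/((2*s)) = (s + y)*(1/(2*s)) = (s + y)/(2*s))
S(T, U) = 2*T/(17 + T) (S(T, U) = 1/((T + 17)/(2*T)) = 1/((17 + T)/(2*T)) = 2*T/(17 + T))
(-446203 + 334020)/(394123 + S(-27, 434)) = (-446203 + 334020)/(394123 + 2*(-27)/(17 - 27)) = -112183/(394123 + 2*(-27)/(-10)) = -112183/(394123 + 2*(-27)*(-⅒)) = -112183/(394123 + 27/5) = -112183/1970642/5 = -112183*5/1970642 = -560915/1970642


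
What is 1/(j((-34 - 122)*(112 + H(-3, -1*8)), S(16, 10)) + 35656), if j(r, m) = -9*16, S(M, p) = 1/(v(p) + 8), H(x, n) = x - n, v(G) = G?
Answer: 1/35512 ≈ 2.8159e-5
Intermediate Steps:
S(M, p) = 1/(8 + p) (S(M, p) = 1/(p + 8) = 1/(8 + p))
j(r, m) = -144
1/(j((-34 - 122)*(112 + H(-3, -1*8)), S(16, 10)) + 35656) = 1/(-144 + 35656) = 1/35512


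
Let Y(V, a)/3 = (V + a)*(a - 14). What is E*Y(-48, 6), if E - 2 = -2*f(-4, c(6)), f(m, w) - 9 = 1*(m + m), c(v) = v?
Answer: 0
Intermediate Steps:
f(m, w) = 9 + 2*m (f(m, w) = 9 + 1*(m + m) = 9 + 1*(2*m) = 9 + 2*m)
Y(V, a) = 3*(-14 + a)*(V + a) (Y(V, a) = 3*((V + a)*(a - 14)) = 3*((V + a)*(-14 + a)) = 3*((-14 + a)*(V + a)) = 3*(-14 + a)*(V + a))
E = 0 (E = 2 - 2*(9 + 2*(-4)) = 2 - 2*(9 - 8) = 2 - 2*1 = 2 - 2 = 0)
E*Y(-48, 6) = 0*(-42*(-48) - 42*6 + 3*6² + 3*(-48)*6) = 0*(2016 - 252 + 3*36 - 864) = 0*(2016 - 252 + 108 - 864) = 0*1008 = 0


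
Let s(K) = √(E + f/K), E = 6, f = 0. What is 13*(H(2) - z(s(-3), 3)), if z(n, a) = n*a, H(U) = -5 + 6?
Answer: 13 - 39*√6 ≈ -82.530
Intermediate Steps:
H(U) = 1
s(K) = √6 (s(K) = √(6 + 0/K) = √(6 + 0) = √6)
z(n, a) = a*n
13*(H(2) - z(s(-3), 3)) = 13*(1 - 3*√6) = 13 - 39*√6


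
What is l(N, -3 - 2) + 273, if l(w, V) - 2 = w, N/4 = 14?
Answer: 331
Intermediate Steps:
N = 56 (N = 4*14 = 56)
l(w, V) = 2 + w
l(N, -3 - 2) + 273 = (2 + 56) + 273 = 58 + 273 = 331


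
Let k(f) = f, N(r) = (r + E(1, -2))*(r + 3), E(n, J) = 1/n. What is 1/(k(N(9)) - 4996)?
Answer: -1/4876 ≈ -0.00020509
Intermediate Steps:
N(r) = (1 + r)*(3 + r) (N(r) = (r + 1/1)*(r + 3) = (r + 1)*(3 + r) = (1 + r)*(3 + r))
1/(k(N(9)) - 4996) = 1/((3 + 9² + 4*9) - 4996) = 1/((3 + 81 + 36) - 4996) = 1/(120 - 4996) = 1/(-4876) = -1/4876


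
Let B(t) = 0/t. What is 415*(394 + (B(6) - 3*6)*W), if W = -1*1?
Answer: 170980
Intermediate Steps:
W = -1
B(t) = 0
415*(394 + (B(6) - 3*6)*W) = 415*(394 + (0 - 3*6)*(-1)) = 415*(394 + (0 - 18)*(-1)) = 415*(394 - 18*(-1)) = 415*(394 + 18) = 415*412 = 170980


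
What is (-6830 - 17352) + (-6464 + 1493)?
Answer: -29153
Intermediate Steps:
(-6830 - 17352) + (-6464 + 1493) = -24182 - 4971 = -29153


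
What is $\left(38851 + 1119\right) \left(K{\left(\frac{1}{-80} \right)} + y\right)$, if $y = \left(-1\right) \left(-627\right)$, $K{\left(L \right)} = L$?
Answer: $\frac{200485523}{8} \approx 2.5061 \cdot 10^{7}$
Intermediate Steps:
$y = 627$
$\left(38851 + 1119\right) \left(K{\left(\frac{1}{-80} \right)} + y\right) = \left(38851 + 1119\right) \left(\frac{1}{-80} + 627\right) = 39970 \left(- \frac{1}{80} + 627\right) = 39970 \cdot \frac{50159}{80} = \frac{200485523}{8}$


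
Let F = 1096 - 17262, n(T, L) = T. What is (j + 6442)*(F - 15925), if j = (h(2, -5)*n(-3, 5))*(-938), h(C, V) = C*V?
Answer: 696310518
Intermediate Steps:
F = -16166
j = -28140 (j = ((2*(-5))*(-3))*(-938) = -10*(-3)*(-938) = 30*(-938) = -28140)
(j + 6442)*(F - 15925) = (-28140 + 6442)*(-16166 - 15925) = -21698*(-32091) = 696310518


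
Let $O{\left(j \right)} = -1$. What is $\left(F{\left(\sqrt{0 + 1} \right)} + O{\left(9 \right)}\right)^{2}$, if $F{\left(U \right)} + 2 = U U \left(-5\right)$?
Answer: $64$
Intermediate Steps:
$F{\left(U \right)} = -2 - 5 U^{2}$ ($F{\left(U \right)} = -2 + U U \left(-5\right) = -2 + U^{2} \left(-5\right) = -2 - 5 U^{2}$)
$\left(F{\left(\sqrt{0 + 1} \right)} + O{\left(9 \right)}\right)^{2} = \left(\left(-2 - 5 \left(\sqrt{0 + 1}\right)^{2}\right) - 1\right)^{2} = \left(\left(-2 - 5 \left(\sqrt{1}\right)^{2}\right) - 1\right)^{2} = \left(\left(-2 - 5 \cdot 1^{2}\right) - 1\right)^{2} = \left(\left(-2 - 5\right) - 1\right)^{2} = \left(-7 - 1\right)^{2} = \left(-8\right)^{2} = 64$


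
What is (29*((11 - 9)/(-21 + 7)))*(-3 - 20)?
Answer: 667/7 ≈ 95.286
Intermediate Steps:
(29*((11 - 9)/(-21 + 7)))*(-3 - 20) = (29*(2/(-14)))*(-23) = (29*(2*(-1/14)))*(-23) = (29*(-⅐))*(-23) = -29/7*(-23) = 667/7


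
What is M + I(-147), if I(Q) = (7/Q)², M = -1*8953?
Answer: -3948272/441 ≈ -8953.0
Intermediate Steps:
M = -8953
I(Q) = 49/Q²
M + I(-147) = -8953 + 49/(-147)² = -8953 + 49*(1/21609) = -8953 + 1/441 = -3948272/441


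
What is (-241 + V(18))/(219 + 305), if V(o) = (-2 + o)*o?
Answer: 47/524 ≈ 0.089695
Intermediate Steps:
V(o) = o*(-2 + o)
(-241 + V(18))/(219 + 305) = (-241 + 18*(-2 + 18))/(219 + 305) = (-241 + 18*16)/524 = (-241 + 288)*(1/524) = 47*(1/524) = 47/524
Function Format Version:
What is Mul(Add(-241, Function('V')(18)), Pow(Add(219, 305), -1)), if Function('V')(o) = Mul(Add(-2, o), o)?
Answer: Rational(47, 524) ≈ 0.089695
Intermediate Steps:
Function('V')(o) = Mul(o, Add(-2, o))
Mul(Add(-241, Function('V')(18)), Pow(Add(219, 305), -1)) = Mul(Add(-241, Mul(18, Add(-2, 18))), Pow(Add(219, 305), -1)) = Mul(Add(-241, Mul(18, 16)), Pow(524, -1)) = Mul(Add(-241, 288), Rational(1, 524)) = Mul(47, Rational(1, 524)) = Rational(47, 524)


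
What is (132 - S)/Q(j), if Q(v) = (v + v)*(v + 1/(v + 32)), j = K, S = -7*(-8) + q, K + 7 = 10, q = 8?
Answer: 595/159 ≈ 3.7421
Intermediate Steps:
K = 3 (K = -7 + 10 = 3)
S = 64 (S = -7*(-8) + 8 = 56 + 8 = 64)
j = 3
Q(v) = 2*v*(v + 1/(32 + v)) (Q(v) = (2*v)*(v + 1/(32 + v)) = 2*v*(v + 1/(32 + v)))
(132 - S)/Q(j) = (132 - 1*64)/((2*3*(1 + 3² + 32*3)/(32 + 3))) = (132 - 64)/((2*3*(1 + 9 + 96)/35)) = 68/((2*3*(1/35)*106)) = 68/(636/35) = 68*(35/636) = 595/159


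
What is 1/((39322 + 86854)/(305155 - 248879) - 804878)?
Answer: -14069/11323797038 ≈ -1.2424e-6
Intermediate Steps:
1/((39322 + 86854)/(305155 - 248879) - 804878) = 1/(126176/56276 - 804878) = 1/(126176*(1/56276) - 804878) = 1/(31544/14069 - 804878) = 1/(-11323797038/14069) = -14069/11323797038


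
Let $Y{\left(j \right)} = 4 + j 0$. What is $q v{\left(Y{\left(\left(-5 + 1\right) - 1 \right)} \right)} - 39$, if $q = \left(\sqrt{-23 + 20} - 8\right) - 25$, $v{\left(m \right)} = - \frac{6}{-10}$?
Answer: $- \frac{294}{5} + \frac{3 i \sqrt{3}}{5} \approx -58.8 + 1.0392 i$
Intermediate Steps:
$Y{\left(j \right)} = 4$ ($Y{\left(j \right)} = 4 + 0 = 4$)
$v{\left(m \right)} = \frac{3}{5}$ ($v{\left(m \right)} = \left(-6\right) \left(- \frac{1}{10}\right) = \frac{3}{5}$)
$q = -33 + i \sqrt{3}$ ($q = \left(\sqrt{-3} - 8\right) - 25 = \left(i \sqrt{3} - 8\right) - 25 = \left(-8 + i \sqrt{3}\right) - 25 = -33 + i \sqrt{3} \approx -33.0 + 1.732 i$)
$q v{\left(Y{\left(\left(-5 + 1\right) - 1 \right)} \right)} - 39 = \left(-33 + i \sqrt{3}\right) \frac{3}{5} - 39 = \left(- \frac{99}{5} + \frac{3 i \sqrt{3}}{5}\right) - 39 = - \frac{294}{5} + \frac{3 i \sqrt{3}}{5}$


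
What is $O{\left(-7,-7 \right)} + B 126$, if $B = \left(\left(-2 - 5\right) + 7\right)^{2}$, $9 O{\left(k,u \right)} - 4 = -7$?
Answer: $- \frac{1}{3} \approx -0.33333$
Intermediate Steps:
$O{\left(k,u \right)} = - \frac{1}{3}$ ($O{\left(k,u \right)} = \frac{4}{9} + \frac{1}{9} \left(-7\right) = \frac{4}{9} - \frac{7}{9} = - \frac{1}{3}$)
$B = 0$ ($B = \left(-7 + 7\right)^{2} = 0^{2} = 0$)
$O{\left(-7,-7 \right)} + B 126 = - \frac{1}{3} + 0 \cdot 126 = - \frac{1}{3} + 0 = - \frac{1}{3}$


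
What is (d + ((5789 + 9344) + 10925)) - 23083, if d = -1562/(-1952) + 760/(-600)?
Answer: 43547171/14640 ≈ 2974.5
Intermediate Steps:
d = -6829/14640 (d = -1562*(-1/1952) + 760*(-1/600) = 781/976 - 19/15 = -6829/14640 ≈ -0.46646)
(d + ((5789 + 9344) + 10925)) - 23083 = (-6829/14640 + ((5789 + 9344) + 10925)) - 23083 = (-6829/14640 + (15133 + 10925)) - 23083 = (-6829/14640 + 26058) - 23083 = 381482291/14640 - 23083 = 43547171/14640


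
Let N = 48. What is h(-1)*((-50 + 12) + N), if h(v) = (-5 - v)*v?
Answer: 40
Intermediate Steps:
h(v) = v*(-5 - v)
h(-1)*((-50 + 12) + N) = (-1*(-1)*(5 - 1))*((-50 + 12) + 48) = (-1*(-1)*4)*(-38 + 48) = 4*10 = 40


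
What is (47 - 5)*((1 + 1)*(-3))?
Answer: -252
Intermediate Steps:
(47 - 5)*((1 + 1)*(-3)) = 42*(2*(-3)) = 42*(-6) = -252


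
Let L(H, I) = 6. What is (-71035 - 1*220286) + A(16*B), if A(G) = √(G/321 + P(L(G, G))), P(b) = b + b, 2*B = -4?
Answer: -291321 + 2*√306555/321 ≈ -2.9132e+5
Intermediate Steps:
B = -2 (B = (½)*(-4) = -2)
P(b) = 2*b
A(G) = √(12 + G/321) (A(G) = √(G/321 + 2*6) = √(G*(1/321) + 12) = √(G/321 + 12) = √(12 + G/321))
(-71035 - 1*220286) + A(16*B) = (-71035 - 1*220286) + √(1236492 + 321*(16*(-2)))/321 = (-71035 - 220286) + √(1236492 + 321*(-32))/321 = -291321 + √(1236492 - 10272)/321 = -291321 + √1226220/321 = -291321 + (2*√306555)/321 = -291321 + 2*√306555/321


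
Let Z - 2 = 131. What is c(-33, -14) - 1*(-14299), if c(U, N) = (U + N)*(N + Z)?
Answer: 8706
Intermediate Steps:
Z = 133 (Z = 2 + 131 = 133)
c(U, N) = (133 + N)*(N + U) (c(U, N) = (U + N)*(N + 133) = (N + U)*(133 + N) = (133 + N)*(N + U))
c(-33, -14) - 1*(-14299) = ((-14)**2 + 133*(-14) + 133*(-33) - 14*(-33)) - 1*(-14299) = (196 - 1862 - 4389 + 462) + 14299 = -5593 + 14299 = 8706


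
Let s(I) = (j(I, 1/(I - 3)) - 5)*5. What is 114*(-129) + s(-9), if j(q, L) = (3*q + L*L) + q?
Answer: -2147179/144 ≈ -14911.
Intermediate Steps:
j(q, L) = L**2 + 4*q (j(q, L) = (3*q + L**2) + q = (L**2 + 3*q) + q = L**2 + 4*q)
s(I) = -25 + 5/(-3 + I)**2 + 20*I (s(I) = (((1/(I - 3))**2 + 4*I) - 5)*5 = (((1/(-3 + I))**2 + 4*I) - 5)*5 = (((-3 + I)**(-2) + 4*I) - 5)*5 = (-5 + (-3 + I)**(-2) + 4*I)*5 = -25 + 5/(-3 + I)**2 + 20*I)
114*(-129) + s(-9) = 114*(-129) + (-25 + 5/(-3 - 9)**2 + 20*(-9)) = -14706 + (-25 + 5/(-12)**2 - 180) = -14706 + (-25 + 5*(1/144) - 180) = -14706 + (-25 + 5/144 - 180) = -14706 - 29515/144 = -2147179/144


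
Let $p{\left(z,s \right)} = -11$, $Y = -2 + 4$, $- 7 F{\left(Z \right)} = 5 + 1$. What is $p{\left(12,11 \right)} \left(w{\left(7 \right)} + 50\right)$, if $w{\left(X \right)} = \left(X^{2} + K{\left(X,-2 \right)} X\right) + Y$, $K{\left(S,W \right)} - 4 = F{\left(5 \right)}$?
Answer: $-1353$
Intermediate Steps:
$F{\left(Z \right)} = - \frac{6}{7}$ ($F{\left(Z \right)} = - \frac{5 + 1}{7} = \left(- \frac{1}{7}\right) 6 = - \frac{6}{7}$)
$K{\left(S,W \right)} = \frac{22}{7}$ ($K{\left(S,W \right)} = 4 - \frac{6}{7} = \frac{22}{7}$)
$Y = 2$
$w{\left(X \right)} = 2 + X^{2} + \frac{22 X}{7}$ ($w{\left(X \right)} = \left(X^{2} + \frac{22 X}{7}\right) + 2 = 2 + X^{2} + \frac{22 X}{7}$)
$p{\left(12,11 \right)} \left(w{\left(7 \right)} + 50\right) = - 11 \left(\left(2 + 7^{2} + \frac{22}{7} \cdot 7\right) + 50\right) = - 11 \left(\left(2 + 49 + 22\right) + 50\right) = - 11 \left(73 + 50\right) = \left(-11\right) 123 = -1353$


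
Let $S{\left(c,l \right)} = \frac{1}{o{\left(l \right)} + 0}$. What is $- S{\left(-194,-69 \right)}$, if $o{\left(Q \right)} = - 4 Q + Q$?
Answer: $- \frac{1}{207} \approx -0.0048309$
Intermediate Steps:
$o{\left(Q \right)} = - 3 Q$
$S{\left(c,l \right)} = - \frac{1}{3 l}$ ($S{\left(c,l \right)} = \frac{1}{- 3 l + 0} = \frac{1}{\left(-3\right) l} = - \frac{1}{3 l}$)
$- S{\left(-194,-69 \right)} = - \frac{-1}{3 \left(-69\right)} = - \frac{\left(-1\right) \left(-1\right)}{3 \cdot 69} = \left(-1\right) \frac{1}{207} = - \frac{1}{207}$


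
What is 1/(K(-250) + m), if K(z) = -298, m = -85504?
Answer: -1/85802 ≈ -1.1655e-5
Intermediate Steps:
1/(K(-250) + m) = 1/(-298 - 85504) = 1/(-85802) = -1/85802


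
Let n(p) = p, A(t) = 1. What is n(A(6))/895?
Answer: 1/895 ≈ 0.0011173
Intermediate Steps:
n(A(6))/895 = 1/895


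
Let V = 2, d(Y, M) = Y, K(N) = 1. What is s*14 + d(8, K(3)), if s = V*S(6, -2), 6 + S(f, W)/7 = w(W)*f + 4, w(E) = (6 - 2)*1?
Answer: 4320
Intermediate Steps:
w(E) = 4 (w(E) = 4*1 = 4)
S(f, W) = -14 + 28*f (S(f, W) = -42 + 7*(4*f + 4) = -42 + 7*(4 + 4*f) = -42 + (28 + 28*f) = -14 + 28*f)
s = 308 (s = 2*(-14 + 28*6) = 2*(-14 + 168) = 2*154 = 308)
s*14 + d(8, K(3)) = 308*14 + 8 = 4312 + 8 = 4320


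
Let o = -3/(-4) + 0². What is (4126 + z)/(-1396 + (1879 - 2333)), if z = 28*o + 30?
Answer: -4177/1850 ≈ -2.2578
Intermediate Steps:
o = ¾ (o = -3*(-¼) + 0 = ¾ + 0 = ¾ ≈ 0.75000)
z = 51 (z = 28*(¾) + 30 = 21 + 30 = 51)
(4126 + z)/(-1396 + (1879 - 2333)) = (4126 + 51)/(-1396 + (1879 - 2333)) = 4177/(-1396 - 454) = 4177/(-1850) = 4177*(-1/1850) = -4177/1850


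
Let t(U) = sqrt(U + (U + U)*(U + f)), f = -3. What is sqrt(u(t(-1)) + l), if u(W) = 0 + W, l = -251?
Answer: sqrt(-251 + sqrt(7)) ≈ 15.759*I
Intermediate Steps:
t(U) = sqrt(U + 2*U*(-3 + U)) (t(U) = sqrt(U + (U + U)*(U - 3)) = sqrt(U + (2*U)*(-3 + U)) = sqrt(U + 2*U*(-3 + U)))
u(W) = W
sqrt(u(t(-1)) + l) = sqrt(sqrt(-(-5 + 2*(-1))) - 251) = sqrt(sqrt(-(-5 - 2)) - 251) = sqrt(sqrt(-1*(-7)) - 251) = sqrt(sqrt(7) - 251) = sqrt(-251 + sqrt(7))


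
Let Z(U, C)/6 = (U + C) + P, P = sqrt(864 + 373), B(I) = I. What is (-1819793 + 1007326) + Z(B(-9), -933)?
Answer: -818119 + 6*sqrt(1237) ≈ -8.1791e+5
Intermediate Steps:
P = sqrt(1237) ≈ 35.171
Z(U, C) = 6*C + 6*U + 6*sqrt(1237) (Z(U, C) = 6*((U + C) + sqrt(1237)) = 6*((C + U) + sqrt(1237)) = 6*(C + U + sqrt(1237)) = 6*C + 6*U + 6*sqrt(1237))
(-1819793 + 1007326) + Z(B(-9), -933) = (-1819793 + 1007326) + (6*(-933) + 6*(-9) + 6*sqrt(1237)) = -812467 + (-5598 - 54 + 6*sqrt(1237)) = -812467 + (-5652 + 6*sqrt(1237)) = -818119 + 6*sqrt(1237)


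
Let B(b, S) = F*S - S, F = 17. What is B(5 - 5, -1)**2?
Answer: 256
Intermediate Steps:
B(b, S) = 16*S (B(b, S) = 17*S - S = 16*S)
B(5 - 5, -1)**2 = (16*(-1))**2 = (-16)**2 = 256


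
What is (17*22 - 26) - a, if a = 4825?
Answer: -4477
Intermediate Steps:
(17*22 - 26) - a = (17*22 - 26) - 1*4825 = (374 - 26) - 4825 = 348 - 4825 = -4477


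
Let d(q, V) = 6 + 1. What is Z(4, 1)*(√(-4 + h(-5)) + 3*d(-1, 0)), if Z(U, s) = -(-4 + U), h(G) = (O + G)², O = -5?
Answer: 0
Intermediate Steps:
d(q, V) = 7
h(G) = (-5 + G)²
Z(U, s) = 4 - U
Z(4, 1)*(√(-4 + h(-5)) + 3*d(-1, 0)) = (4 - 1*4)*(√(-4 + (-5 - 5)²) + 3*7) = (4 - 4)*(√(-4 + (-10)²) + 21) = 0*(√(-4 + 100) + 21) = 0*(√96 + 21) = 0*(4*√6 + 21) = 0*(21 + 4*√6) = 0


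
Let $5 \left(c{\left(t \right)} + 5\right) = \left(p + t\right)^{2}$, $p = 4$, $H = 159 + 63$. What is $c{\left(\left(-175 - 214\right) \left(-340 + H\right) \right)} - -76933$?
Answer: $\frac{2107745476}{5} \approx 4.2155 \cdot 10^{8}$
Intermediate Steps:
$H = 222$
$c{\left(t \right)} = -5 + \frac{\left(4 + t\right)^{2}}{5}$
$c{\left(\left(-175 - 214\right) \left(-340 + H\right) \right)} - -76933 = \left(-5 + \frac{\left(4 + \left(-175 - 214\right) \left(-340 + 222\right)\right)^{2}}{5}\right) - -76933 = \left(-5 + \frac{\left(4 - -45902\right)^{2}}{5}\right) + 76933 = \left(-5 + \frac{\left(4 + 45902\right)^{2}}{5}\right) + 76933 = \left(-5 + \frac{45906^{2}}{5}\right) + 76933 = \left(-5 + \frac{1}{5} \cdot 2107360836\right) + 76933 = \left(-5 + \frac{2107360836}{5}\right) + 76933 = \frac{2107360811}{5} + 76933 = \frac{2107745476}{5}$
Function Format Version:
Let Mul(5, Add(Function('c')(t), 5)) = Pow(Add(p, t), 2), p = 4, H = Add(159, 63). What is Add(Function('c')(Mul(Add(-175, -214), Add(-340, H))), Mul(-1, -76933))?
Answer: Rational(2107745476, 5) ≈ 4.2155e+8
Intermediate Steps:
H = 222
Function('c')(t) = Add(-5, Mul(Rational(1, 5), Pow(Add(4, t), 2)))
Add(Function('c')(Mul(Add(-175, -214), Add(-340, H))), Mul(-1, -76933)) = Add(Add(-5, Mul(Rational(1, 5), Pow(Add(4, Mul(Add(-175, -214), Add(-340, 222))), 2))), Mul(-1, -76933)) = Add(Add(-5, Mul(Rational(1, 5), Pow(Add(4, Mul(-389, -118)), 2))), 76933) = Add(Add(-5, Mul(Rational(1, 5), Pow(Add(4, 45902), 2))), 76933) = Add(Add(-5, Mul(Rational(1, 5), Pow(45906, 2))), 76933) = Add(Add(-5, Mul(Rational(1, 5), 2107360836)), 76933) = Add(Add(-5, Rational(2107360836, 5)), 76933) = Add(Rational(2107360811, 5), 76933) = Rational(2107745476, 5)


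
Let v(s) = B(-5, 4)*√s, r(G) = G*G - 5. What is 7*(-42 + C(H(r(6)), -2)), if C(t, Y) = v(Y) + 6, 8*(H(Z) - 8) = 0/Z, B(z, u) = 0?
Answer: -252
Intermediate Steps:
r(G) = -5 + G² (r(G) = G² - 5 = -5 + G²)
H(Z) = 8 (H(Z) = 8 + (0/Z)/8 = 8 + (⅛)*0 = 8 + 0 = 8)
v(s) = 0 (v(s) = 0*√s = 0)
C(t, Y) = 6 (C(t, Y) = 0 + 6 = 6)
7*(-42 + C(H(r(6)), -2)) = 7*(-42 + 6) = 7*(-36) = -252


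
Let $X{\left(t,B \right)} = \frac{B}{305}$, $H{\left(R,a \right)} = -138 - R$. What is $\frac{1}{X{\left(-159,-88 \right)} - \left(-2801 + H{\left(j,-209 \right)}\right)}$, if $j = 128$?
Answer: $\frac{305}{935347} \approx 0.00032608$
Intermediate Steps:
$X{\left(t,B \right)} = \frac{B}{305}$ ($X{\left(t,B \right)} = B \frac{1}{305} = \frac{B}{305}$)
$\frac{1}{X{\left(-159,-88 \right)} - \left(-2801 + H{\left(j,-209 \right)}\right)} = \frac{1}{\frac{1}{305} \left(-88\right) + \left(2801 - \left(-138 - 128\right)\right)} = \frac{1}{- \frac{88}{305} + \left(2801 - \left(-138 - 128\right)\right)} = \frac{1}{- \frac{88}{305} + \left(2801 - -266\right)} = \frac{1}{- \frac{88}{305} + \left(2801 + 266\right)} = \frac{1}{- \frac{88}{305} + 3067} = \frac{1}{\frac{935347}{305}} = \frac{305}{935347}$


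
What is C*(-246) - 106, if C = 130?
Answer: -32086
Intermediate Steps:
C*(-246) - 106 = 130*(-246) - 106 = -31980 - 106 = -32086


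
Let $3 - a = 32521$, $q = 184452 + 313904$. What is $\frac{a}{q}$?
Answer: $- \frac{16259}{249178} \approx -0.065251$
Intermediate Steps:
$q = 498356$
$a = -32518$ ($a = 3 - 32521 = -32518$)
$\frac{a}{q} = - \frac{32518}{498356} = \left(-32518\right) \frac{1}{498356} = - \frac{16259}{249178}$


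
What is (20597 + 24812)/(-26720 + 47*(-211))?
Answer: -45409/36637 ≈ -1.2394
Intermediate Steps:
(20597 + 24812)/(-26720 + 47*(-211)) = 45409/(-26720 - 9917) = 45409/(-36637) = 45409*(-1/36637) = -45409/36637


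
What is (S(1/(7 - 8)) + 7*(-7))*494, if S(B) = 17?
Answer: -15808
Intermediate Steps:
(S(1/(7 - 8)) + 7*(-7))*494 = (17 + 7*(-7))*494 = (17 - 49)*494 = -32*494 = -15808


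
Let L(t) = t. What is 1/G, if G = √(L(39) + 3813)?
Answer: √107/642 ≈ 0.016112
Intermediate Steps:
G = 6*√107 (G = √(39 + 3813) = √3852 = 6*√107 ≈ 62.064)
1/G = 1/(6*√107) = √107/642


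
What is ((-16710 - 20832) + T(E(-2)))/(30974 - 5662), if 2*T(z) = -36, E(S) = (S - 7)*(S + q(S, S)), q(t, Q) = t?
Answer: -4695/3164 ≈ -1.4839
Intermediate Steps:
E(S) = 2*S*(-7 + S) (E(S) = (S - 7)*(S + S) = (-7 + S)*(2*S) = 2*S*(-7 + S))
T(z) = -18 (T(z) = (½)*(-36) = -18)
((-16710 - 20832) + T(E(-2)))/(30974 - 5662) = ((-16710 - 20832) - 18)/(30974 - 5662) = (-37542 - 18)/25312 = -37560*1/25312 = -4695/3164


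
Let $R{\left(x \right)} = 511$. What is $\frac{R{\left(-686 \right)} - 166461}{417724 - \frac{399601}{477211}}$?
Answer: $- \frac{79193165450}{199342088163} \approx -0.39727$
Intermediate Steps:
$\frac{R{\left(-686 \right)} - 166461}{417724 - \frac{399601}{477211}} = \frac{511 - 166461}{417724 - \frac{399601}{477211}} = - \frac{165950}{417724 - \frac{399601}{477211}} = - \frac{165950}{\frac{199342088163}{477211}} = \left(-165950\right) \frac{477211}{199342088163} = - \frac{79193165450}{199342088163}$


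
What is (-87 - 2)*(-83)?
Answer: 7387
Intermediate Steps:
(-87 - 2)*(-83) = -89*(-83) = 7387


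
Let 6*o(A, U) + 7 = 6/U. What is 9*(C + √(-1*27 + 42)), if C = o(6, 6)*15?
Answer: -135 + 9*√15 ≈ -100.14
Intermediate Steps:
o(A, U) = -7/6 + 1/U (o(A, U) = -7/6 + (6/U)/6 = -7/6 + 1/U)
C = -15 (C = (-7/6 + 1/6)*15 = (-7/6 + ⅙)*15 = -1*15 = -15)
9*(C + √(-1*27 + 42)) = 9*(-15 + √(-1*27 + 42)) = 9*(-15 + √(-27 + 42)) = 9*(-15 + √15) = -135 + 9*√15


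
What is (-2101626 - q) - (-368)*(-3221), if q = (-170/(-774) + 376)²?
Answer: -513482300035/149769 ≈ -3.4285e+6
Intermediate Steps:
q = 21198486409/149769 (q = (-170*(-1/774) + 376)² = (85/387 + 376)² = (145597/387)² = 21198486409/149769 ≈ 1.4154e+5)
(-2101626 - q) - (-368)*(-3221) = (-2101626 - 1*21198486409/149769) - (-368)*(-3221) = (-2101626 - 21198486409/149769) - 1*1185328 = -335956910803/149769 - 1185328 = -513482300035/149769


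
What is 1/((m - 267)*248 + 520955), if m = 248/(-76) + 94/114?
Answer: 57/25885651 ≈ 2.2020e-6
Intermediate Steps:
m = -139/57 (m = 248*(-1/76) + 94*(1/114) = -62/19 + 47/57 = -139/57 ≈ -2.4386)
1/((m - 267)*248 + 520955) = 1/((-139/57 - 267)*248 + 520955) = 1/(-15358/57*248 + 520955) = 1/(-3808784/57 + 520955) = 1/(25885651/57) = 57/25885651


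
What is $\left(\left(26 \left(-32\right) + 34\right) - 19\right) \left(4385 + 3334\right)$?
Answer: $-6306423$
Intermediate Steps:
$\left(\left(26 \left(-32\right) + 34\right) - 19\right) \left(4385 + 3334\right) = \left(\left(-832 + 34\right) - 19\right) 7719 = \left(-798 - 19\right) 7719 = \left(-817\right) 7719 = -6306423$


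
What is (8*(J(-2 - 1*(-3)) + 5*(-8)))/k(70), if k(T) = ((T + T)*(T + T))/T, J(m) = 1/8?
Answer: -319/280 ≈ -1.1393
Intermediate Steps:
J(m) = ⅛
k(T) = 4*T (k(T) = ((2*T)*(2*T))/T = (4*T²)/T = 4*T)
(8*(J(-2 - 1*(-3)) + 5*(-8)))/k(70) = (8*(⅛ + 5*(-8)))/((4*70)) = (8*(⅛ - 40))/280 = (8*(-319/8))*(1/280) = -319*1/280 = -319/280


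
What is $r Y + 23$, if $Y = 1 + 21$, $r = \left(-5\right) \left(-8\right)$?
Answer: $903$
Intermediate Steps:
$r = 40$
$Y = 22$
$r Y + 23 = 40 \cdot 22 + 23 = 880 + 23 = 903$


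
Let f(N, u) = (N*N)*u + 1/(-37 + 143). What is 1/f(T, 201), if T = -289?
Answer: 106/1779498427 ≈ 5.9567e-8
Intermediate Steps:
f(N, u) = 1/106 + u*N² (f(N, u) = N²*u + 1/106 = u*N² + 1/106 = 1/106 + u*N²)
1/f(T, 201) = 1/(1/106 + 201*(-289)²) = 1/(1/106 + 201*83521) = 1/(1/106 + 16787721) = 1/(1779498427/106) = 106/1779498427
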